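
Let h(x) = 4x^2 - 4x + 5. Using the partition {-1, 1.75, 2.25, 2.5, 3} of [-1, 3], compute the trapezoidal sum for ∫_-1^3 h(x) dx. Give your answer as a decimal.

55.375

Subinterval widths: 2.75, 0.5, 0.25, 0.5.
h(-1) = 13, h(1.75) = 10.25, h(2.25) = 16.25, h(2.5) = 20, h(3) = 29.
On each subinterval the trapezoid contributes (Δx_i/2)·[h(x_{i-1}) + h(x_i)].
Sum = 55.375.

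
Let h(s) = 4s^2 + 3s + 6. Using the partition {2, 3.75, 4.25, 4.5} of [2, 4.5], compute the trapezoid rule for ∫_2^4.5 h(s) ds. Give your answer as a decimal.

Subinterval widths: 1.75, 0.5, 0.25.
h(2) = 28, h(3.75) = 73.5, h(4.25) = 91, h(4.5) = 100.5.
On each subinterval the trapezoid contributes (Δs_i/2)·[h(s_{i-1}) + h(s_i)].
Sum = 153.875.

153.875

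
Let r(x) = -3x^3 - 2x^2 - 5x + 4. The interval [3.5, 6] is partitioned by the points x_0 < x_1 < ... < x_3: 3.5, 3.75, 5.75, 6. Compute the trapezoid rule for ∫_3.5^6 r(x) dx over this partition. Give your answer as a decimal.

-1084.14453125

Subinterval widths: 0.25, 2, 0.25.
r(3.5) = -166.625, r(3.75) = -201.078125, r(5.75) = -661.203125, r(6) = -746.
On each subinterval the trapezoid contributes (Δx_i/2)·[r(x_{i-1}) + r(x_i)].
Sum = -1084.14453125.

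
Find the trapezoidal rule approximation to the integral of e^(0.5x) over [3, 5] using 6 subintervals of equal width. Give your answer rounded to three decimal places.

15.437

Δx = (5 − 3)/6 = 1/3.
f(3) ≈ 4.482, f(10/3) ≈ 5.294, f(11/3) ≈ 6.255, f(4) ≈ 7.389, f(13/3) ≈ 8.729, f(14/3) ≈ 10.312, f(5) ≈ 12.182.
T_6 = (Δx/2)·[f(x_0) + 2f(x_1) + ... + 2f(x_{5}) + f(x_6)].
Sum ≈ 15.437.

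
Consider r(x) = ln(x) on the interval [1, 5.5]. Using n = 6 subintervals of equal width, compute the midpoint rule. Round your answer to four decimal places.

Δx = (5.5 − 1)/6 = 0.75.
Midpoints: 1.375, 2.125, 2.875, 3.625, 4.375, 5.125.
r(1.375) ≈ 0.3185, r(2.125) ≈ 0.7538, r(2.875) ≈ 1.0561, r(3.625) ≈ 1.2879, r(4.375) ≈ 1.4759, r(5.125) ≈ 1.6341.
Sum = Δx · [r(1.375) + r(2.125) + r(2.875) + ...].
Sum ≈ 4.8946.

4.8946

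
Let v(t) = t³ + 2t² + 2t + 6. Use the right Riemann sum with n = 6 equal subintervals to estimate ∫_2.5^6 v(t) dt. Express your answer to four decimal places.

579.3341

Δt = (6 − 2.5)/6 = 7/12.
Right endpoints: 37/12, 11/3, 4.25, 29/6, 65/12, 6.
v(37/12) = 104533/1728, v(11/3) = 2417/27, v(4.25) = 127.390625, v(29/6) = 37865/216, v(65/12) = 405113/1728, v(6) = 306.
Sum = Δt · [v(37/12) + v(11/3) + v(4.25) + ...].
Sum ≈ 579.3341.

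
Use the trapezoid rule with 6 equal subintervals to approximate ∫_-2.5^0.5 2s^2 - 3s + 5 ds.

Δs = (0.5 − (-2.5))/6 = 0.5.
f(-2.5) = 25, f(-2) = 19, f(-1.5) = 14, f(-1) = 10, f(-0.5) = 7, f(0) = 5, f(0.5) = 4.
T_6 = (Δs/2)·[f(s_0) + 2f(s_1) + ... + 2f(s_{5}) + f(s_6)].
Sum = 34.75.

34.75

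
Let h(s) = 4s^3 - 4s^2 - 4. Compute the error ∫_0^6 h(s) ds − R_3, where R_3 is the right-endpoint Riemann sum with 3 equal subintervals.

Exact integral: ∫_0^6 h(s) ds = 984.
R_3 = 1832.
Error = 984 − 1832 = -848.

-848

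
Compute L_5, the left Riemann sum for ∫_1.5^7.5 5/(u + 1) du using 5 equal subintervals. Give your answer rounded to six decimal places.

Δu = (7.5 − 1.5)/5 = 1.2.
Left endpoints: 1.5, 2.7, 3.9, 5.1, 6.3.
f(1.5) = 2, f(2.7) = 50/37, f(3.9) = 50/49, f(5.1) = 50/61, f(6.3) = 50/73.
Sum = Δu · [f(1.5) + f(2.7) + f(3.9) + f(5.1) + f(6.3)].
Sum ≈ 7.051636.

7.051636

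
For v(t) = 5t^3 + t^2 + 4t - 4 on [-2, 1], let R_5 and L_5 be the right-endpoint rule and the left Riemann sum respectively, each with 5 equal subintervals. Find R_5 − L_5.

32.4

R_5 = -18.72.
L_5 = -51.12.
R_5 − L_5 = 32.4.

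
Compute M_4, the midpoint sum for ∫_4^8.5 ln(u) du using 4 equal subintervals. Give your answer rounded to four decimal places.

8.1523

Δu = (8.5 − 4)/4 = 1.125.
Midpoints: 4.5625, 5.6875, 6.8125, 7.9375.
f(4.5625) ≈ 1.5179, f(5.6875) ≈ 1.7383, f(6.8125) ≈ 1.9188, f(7.9375) ≈ 2.0716.
Sum = Δu · [f(4.5625) + f(5.6875) + f(6.8125) + f(7.9375)].
Sum ≈ 8.1523.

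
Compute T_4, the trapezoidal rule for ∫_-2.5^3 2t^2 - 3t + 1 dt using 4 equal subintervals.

Δt = (3 − (-2.5))/4 = 1.375.
f(-2.5) = 21, f(-1.125) = 6.90625, f(0.25) = 0.375, f(1.625) = 1.40625, f(3) = 10.
T_4 = (Δt/2)·[f(t_0) + 2f(t_1) + 2f(t_2) + 2f(t_3) + f(t_4)].
Sum = 33.2578125.

33.2578125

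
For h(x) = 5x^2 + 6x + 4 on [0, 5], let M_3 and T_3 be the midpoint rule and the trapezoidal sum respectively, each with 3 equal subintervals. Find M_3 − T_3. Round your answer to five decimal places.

-17.36111

M_3 ≈ 297.5462963.
T_3 ≈ 314.9074074.
M_3 − T_3 ≈ -17.36111.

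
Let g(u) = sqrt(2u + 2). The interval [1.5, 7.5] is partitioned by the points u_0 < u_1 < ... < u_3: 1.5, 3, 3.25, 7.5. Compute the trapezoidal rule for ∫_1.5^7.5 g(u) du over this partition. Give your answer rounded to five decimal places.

Subinterval widths: 1.5, 0.25, 4.25.
g(1.5) ≈ 2.23607, g(3) ≈ 2.82843, g(3.25) ≈ 2.91548, g(7.5) ≈ 4.12311.
On each subinterval the trapezoid contributes (Δu_i/2)·[g(u_{i-1}) + g(u_i)].
Sum ≈ 19.47335.

19.47335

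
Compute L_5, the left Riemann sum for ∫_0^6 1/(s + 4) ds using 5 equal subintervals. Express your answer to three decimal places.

1.013

Δs = (6 − 0)/5 = 1.2.
Left endpoints: 0, 1.2, 2.4, 3.6, 4.8.
f(0) = 0.25, f(1.2) = 5/26, f(2.4) = 0.15625, f(3.6) = 5/38, f(4.8) = 5/44.
Sum = Δs · [f(0) + f(1.2) + f(2.4) + f(3.6) + f(4.8)].
Sum ≈ 1.013.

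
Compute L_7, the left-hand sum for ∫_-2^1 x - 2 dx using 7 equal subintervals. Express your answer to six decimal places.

-8.142857

Δx = (1 − (-2))/7 = 3/7.
Left endpoints: -2, -11/7, -8/7, -5/7, -2/7, 1/7, 4/7.
f(-2) = -4, f(-11/7) = -25/7, f(-8/7) = -22/7, f(-5/7) = -19/7, f(-2/7) = -16/7, f(1/7) = -13/7, f(4/7) = -10/7.
Sum = Δx · [f(-2) + f(-11/7) + f(-8/7) + ...].
Sum ≈ -8.142857.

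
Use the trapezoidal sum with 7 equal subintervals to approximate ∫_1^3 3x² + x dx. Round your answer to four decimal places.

Δx = (3 − 1)/7 = 2/7.
f(1) = 4, f(9/7) = 306/49, f(11/7) = 440/49, f(13/7) = 598/49, f(15/7) = 780/49, f(17/7) = 986/49, f(19/7) = 1216/49, f(3) = 30.
T_7 = (Δx/2)·[f(x_0) + 2f(x_1) + ... + 2f(x_{6}) + f(x_7)].
Sum ≈ 30.0816.

30.0816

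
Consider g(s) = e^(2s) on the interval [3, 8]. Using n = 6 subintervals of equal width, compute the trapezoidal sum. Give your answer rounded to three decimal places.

5426623.633

Δs = (8 − 3)/6 = 5/6.
g(3) ≈ 403.429, g(23/6) ≈ 2135.950, g(14/3) ≈ 11308.765, g(5.5) ≈ 59874.142, g(19/3) ≈ 317003.048, g(43/6) ≈ 1678369.481, g(8) ≈ 8886110.521.
T_6 = (Δs/2)·[g(s_0) + 2g(s_1) + ... + 2g(s_{5}) + g(s_6)].
Sum ≈ 5426623.633.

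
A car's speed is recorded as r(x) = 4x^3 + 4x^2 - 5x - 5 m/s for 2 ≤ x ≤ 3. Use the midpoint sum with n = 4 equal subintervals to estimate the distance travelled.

Δx = (3 − 2)/4 = 0.25.
Midpoints: 2.125, 2.375, 2.625, 2.875.
r(2.125) = 40.8203125, r(2.375) = 59.2734375, r(2.625) = 81.7890625, r(2.875) = 108.7421875.
Sum = Δx · [r(2.125) + r(2.375) + r(2.625) + r(2.875)].
Sum = 72.65625.

72.65625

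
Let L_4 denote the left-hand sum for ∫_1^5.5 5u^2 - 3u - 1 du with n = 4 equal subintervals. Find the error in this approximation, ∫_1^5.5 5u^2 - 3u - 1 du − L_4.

Exact integral: ∫_1^5.5 f(u) du = 227.25.
L_4 = 157.32421875.
Error = 227.25 − 157.32421875 = 69.92578125.

69.92578125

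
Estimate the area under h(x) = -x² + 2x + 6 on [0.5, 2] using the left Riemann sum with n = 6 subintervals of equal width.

10.203125

Δx = (2 − 0.5)/6 = 0.25.
Left endpoints: 0.5, 0.75, 1, 1.25, 1.5, 1.75.
h(0.5) = 6.75, h(0.75) = 6.9375, h(1) = 7, h(1.25) = 6.9375, h(1.5) = 6.75, h(1.75) = 6.4375.
Sum = Δx · [h(0.5) + h(0.75) + h(1) + ...].
Sum = 10.203125.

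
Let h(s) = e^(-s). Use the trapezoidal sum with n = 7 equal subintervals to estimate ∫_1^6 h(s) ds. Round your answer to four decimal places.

0.3808

Δs = (6 − 1)/7 = 5/7.
h(1) ≈ 0.3679, h(12/7) ≈ 0.1801, h(17/7) ≈ 0.0882, h(22/7) ≈ 0.0432, h(27/7) ≈ 0.0211, h(32/7) ≈ 0.0103, h(37/7) ≈ 0.0051, h(6) ≈ 0.0025.
T_7 = (Δs/2)·[h(s_0) + 2h(s_1) + ... + 2h(s_{6}) + h(s_7)].
Sum ≈ 0.3808.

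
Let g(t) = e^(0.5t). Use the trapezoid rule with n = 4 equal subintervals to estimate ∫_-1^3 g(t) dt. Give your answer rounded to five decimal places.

Δt = (3 − (-1))/4 = 1.
g(-1) ≈ 0.60653, g(0) ≈ 1.00000, g(1) ≈ 1.64872, g(2) ≈ 2.71828, g(3) ≈ 4.48169.
T_4 = (Δt/2)·[g(t_0) + 2g(t_1) + 2g(t_2) + 2g(t_3) + g(t_4)].
Sum ≈ 7.91111.

7.91111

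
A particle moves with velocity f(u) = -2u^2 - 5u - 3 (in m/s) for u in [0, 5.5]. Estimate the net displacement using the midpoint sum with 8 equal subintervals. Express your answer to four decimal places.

-202.6084

Δu = (5.5 − 0)/8 = 0.6875.
Midpoints: 0.34375, 1.03125, 1.71875, 2.40625, 3.09375, 3.78125, 4.46875, 5.15625.
f(0.34375) = -2537/512, f(1.03125) = -5265/512, f(1.71875) = -8961/512, f(2.40625) = -13625/512, f(3.09375) = -19257/512, f(3.78125) = -25857/512, f(4.46875) = -33425/512, f(5.15625) = -41961/512.
Sum = Δu · [f(0.34375) + f(1.03125) + f(1.71875) + ...].
Sum ≈ -202.6084.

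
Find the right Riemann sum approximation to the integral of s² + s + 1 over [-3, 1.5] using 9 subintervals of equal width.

Δs = (1.5 − (-3))/9 = 0.5.
Right endpoints: -2.5, -2, -1.5, -1, -0.5, 0, 0.5, 1, 1.5.
f(-2.5) = 4.75, f(-2) = 3, f(-1.5) = 1.75, f(-1) = 1, f(-0.5) = 0.75, f(0) = 1, f(0.5) = 1.75, f(1) = 3, f(1.5) = 4.75.
Sum = Δs · [f(-2.5) + f(-2) + f(-1.5) + ...].
Sum = 10.875.

10.875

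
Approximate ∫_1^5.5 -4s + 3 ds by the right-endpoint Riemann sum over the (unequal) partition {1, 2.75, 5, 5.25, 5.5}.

Subinterval widths: 1.75, 2.25, 0.25, 0.25.
Right endpoints: 2.75, 5, 5.25, 5.5.
f(2.75) = -8, f(5) = -17, f(5.25) = -18, f(5.5) = -19.
Sum = Σ Δs_i · f(s_i).
Sum = -61.5.

-61.5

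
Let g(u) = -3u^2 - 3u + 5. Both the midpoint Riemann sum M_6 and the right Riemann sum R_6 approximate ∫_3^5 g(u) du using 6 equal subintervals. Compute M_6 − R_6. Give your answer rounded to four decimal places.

M_6 ≈ -111.944444.
R_6 ≈ -121.111111.
M_6 − R_6 ≈ 9.1667.

9.1667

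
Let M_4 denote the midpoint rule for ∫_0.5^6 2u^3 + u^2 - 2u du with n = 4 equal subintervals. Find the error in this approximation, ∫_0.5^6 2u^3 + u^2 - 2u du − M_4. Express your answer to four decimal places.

Exact integral: ∫_0.5^6 f(u) du ≈ 684.177083.
M_4 ≈ 666.413086.
Error ≈ 684.177083 − 666.413086 ≈ 17.7640.

17.7640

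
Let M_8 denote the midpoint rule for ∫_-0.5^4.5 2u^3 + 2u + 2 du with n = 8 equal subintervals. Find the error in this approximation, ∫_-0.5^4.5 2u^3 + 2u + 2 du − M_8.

Exact integral: ∫_-0.5^4.5 f(u) du = 235.
M_8 = 233.046875.
Error = 235 − 233.046875 = 1.953125.

1.953125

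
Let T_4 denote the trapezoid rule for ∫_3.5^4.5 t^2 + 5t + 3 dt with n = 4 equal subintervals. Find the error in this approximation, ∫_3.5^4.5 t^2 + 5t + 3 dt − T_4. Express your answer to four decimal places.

Exact integral: ∫_3.5^4.5 f(t) dt ≈ 39.083333.
T_4 = 39.09375.
Error ≈ 39.083333 − 39.09375 ≈ -0.0104.

-0.0104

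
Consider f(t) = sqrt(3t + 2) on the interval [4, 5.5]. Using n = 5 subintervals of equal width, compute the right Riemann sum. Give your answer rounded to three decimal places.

Δt = (5.5 − 4)/5 = 0.3.
Right endpoints: 4.3, 4.6, 4.9, 5.2, 5.5.
f(4.3) ≈ 3.860, f(4.6) ≈ 3.975, f(4.9) ≈ 4.087, f(5.2) ≈ 4.195, f(5.5) ≈ 4.301.
Sum = Δt · [f(4.3) + f(4.6) + f(4.9) + f(5.2) + f(5.5)].
Sum ≈ 6.125.

6.125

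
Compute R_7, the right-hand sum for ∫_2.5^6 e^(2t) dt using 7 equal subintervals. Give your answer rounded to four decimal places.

Δt = (6 − 2.5)/7 = 0.5.
Right endpoints: 3, 3.5, 4, 4.5, 5, 5.5, 6.
f(3) ≈ 403.4288, f(3.5) ≈ 1096.6332, f(4) ≈ 2980.9580, f(4.5) ≈ 8103.0839, f(5) ≈ 22026.4658, f(5.5) ≈ 59874.1417, f(6) ≈ 162754.7914.
Sum = Δt · [f(3) + f(3.5) + f(4) + ...].
Sum ≈ 128619.7514.

128619.7514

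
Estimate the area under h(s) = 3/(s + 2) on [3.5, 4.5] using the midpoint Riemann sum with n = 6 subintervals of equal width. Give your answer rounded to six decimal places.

Δs = (4.5 − 3.5)/6 = 1/6.
Midpoints: 43/12, 3.75, 47/12, 49/12, 4.25, 53/12.
h(43/12) = 36/67, h(3.75) = 12/23, h(47/12) = 36/71, h(49/12) = 36/73, h(4.25) = 0.48, h(53/12) = 36/77.
Sum = Δs · [h(43/12) + h(3.75) + h(47/12) + ...].
Sum ≈ 0.501130.

0.501130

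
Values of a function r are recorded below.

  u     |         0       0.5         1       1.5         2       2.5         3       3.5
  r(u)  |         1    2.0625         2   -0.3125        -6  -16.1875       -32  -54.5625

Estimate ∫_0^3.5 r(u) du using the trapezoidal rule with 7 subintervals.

Δu = 0.5.
T_7 = (0.5/2)·[1 + 2·2.0625 + 2·2 + 2·(-0.3125) + 2·(-6) + 2·(-16.1875) + 2·(-32) + (-54.5625)] = -38.609375.

-38.609375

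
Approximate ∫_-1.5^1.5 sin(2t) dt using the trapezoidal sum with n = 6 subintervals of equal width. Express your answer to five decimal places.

Δt = (1.5 − (-1.5))/6 = 0.5.
f(-1.5) ≈ -0.14112, f(-1) ≈ -0.90930, f(-0.5) ≈ -0.84147, f(0) ≈ 0.00000, f(0.5) ≈ 0.84147, f(1) ≈ 0.90930, f(1.5) ≈ 0.14112.
T_6 = (Δt/2)·[f(t_0) + 2f(t_1) + ... + 2f(t_{5}) + f(t_6)].
Sum ≈ 0.00000.

0.00000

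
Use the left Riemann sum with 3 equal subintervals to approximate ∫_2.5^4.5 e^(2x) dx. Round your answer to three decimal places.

1898.262

Δx = (4.5 − 2.5)/3 = 2/3.
Left endpoints: 2.5, 19/6, 23/6.
f(2.5) ≈ 148.413, f(19/6) ≈ 563.030, f(23/6) ≈ 2135.950.
Sum = Δx · [f(2.5) + f(19/6) + f(23/6)].
Sum ≈ 1898.262.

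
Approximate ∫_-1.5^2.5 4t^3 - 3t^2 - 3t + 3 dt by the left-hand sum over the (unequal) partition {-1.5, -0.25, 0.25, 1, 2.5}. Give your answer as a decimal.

Subinterval widths: 1.25, 0.5, 0.75, 1.5.
Left endpoints: -1.5, -0.25, 0.25, 1.
f(-1.5) = -12.75, f(-0.25) = 3.5, f(0.25) = 2.125, f(1) = 1.
Sum = Σ Δt_i · f(t_i).
Sum = -11.09375.

-11.09375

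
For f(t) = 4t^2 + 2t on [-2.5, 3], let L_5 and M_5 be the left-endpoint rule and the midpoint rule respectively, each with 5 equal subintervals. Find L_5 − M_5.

L_5 = 51.92.
M_5 = 57.365.
L_5 − M_5 = -5.445.

-5.445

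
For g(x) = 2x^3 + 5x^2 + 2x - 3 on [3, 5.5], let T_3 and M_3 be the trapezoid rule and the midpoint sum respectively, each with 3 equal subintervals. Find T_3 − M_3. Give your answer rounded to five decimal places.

T_3 ≈ 671.8981481.
M_3 ≈ 658.6603009.
T_3 − M_3 ≈ 13.23785.

13.23785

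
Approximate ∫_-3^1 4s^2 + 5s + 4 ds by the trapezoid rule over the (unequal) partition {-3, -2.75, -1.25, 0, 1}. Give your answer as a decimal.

Subinterval widths: 0.25, 1.5, 1.25, 1.
f(-3) = 25, f(-2.75) = 20.5, f(-1.25) = 4, f(0) = 4, f(1) = 13.
On each subinterval the trapezoid contributes (Δs_i/2)·[f(s_{i-1}) + f(s_i)].
Sum = 37.5625.

37.5625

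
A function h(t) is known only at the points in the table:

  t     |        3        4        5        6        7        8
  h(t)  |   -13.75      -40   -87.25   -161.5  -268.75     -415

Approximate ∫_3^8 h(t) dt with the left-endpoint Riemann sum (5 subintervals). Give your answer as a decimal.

Δt = 1.
Sum = 1·[(-13.75) + (-40) + (-87.25) + (-161.5) + (-268.75)] = -571.25.

-571.25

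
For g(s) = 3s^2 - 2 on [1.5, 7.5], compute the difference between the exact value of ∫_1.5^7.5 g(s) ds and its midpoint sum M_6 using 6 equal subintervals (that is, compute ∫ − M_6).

1.5

Exact integral: ∫_1.5^7.5 g(s) ds = 406.5.
M_6 = 405.
Error = 406.5 − 405 = 1.5.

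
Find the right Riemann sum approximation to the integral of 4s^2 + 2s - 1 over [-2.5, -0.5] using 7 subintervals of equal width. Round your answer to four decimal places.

9.9184

Δs = (-0.5 − (-2.5))/7 = 2/7.
Right endpoints: -31/14, -27/14, -23/14, -19/14, -15/14, -11/14, -0.5.
f(-31/14) = 695/49, f(-27/14) = 491/49, f(-23/14) = 319/49, f(-19/14) = 179/49, f(-15/14) = 71/49, f(-11/14) = -5/49, f(-0.5) = -1.
Sum = Δs · [f(-31/14) + f(-27/14) + f(-23/14) + ...].
Sum ≈ 9.9184.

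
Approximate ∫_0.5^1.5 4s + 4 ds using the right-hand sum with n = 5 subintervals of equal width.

8.4

Δs = (1.5 − 0.5)/5 = 0.2.
Right endpoints: 0.7, 0.9, 1.1, 1.3, 1.5.
f(0.7) = 6.8, f(0.9) = 7.6, f(1.1) = 8.4, f(1.3) = 9.2, f(1.5) = 10.
Sum = Δs · [f(0.7) + f(0.9) + f(1.1) + f(1.3) + f(1.5)].
Sum = 8.4.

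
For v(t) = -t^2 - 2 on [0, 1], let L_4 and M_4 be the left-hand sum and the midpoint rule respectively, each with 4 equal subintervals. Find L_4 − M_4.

L_4 = -2.21875.
M_4 = -2.328125.
L_4 − M_4 = 0.109375.

0.109375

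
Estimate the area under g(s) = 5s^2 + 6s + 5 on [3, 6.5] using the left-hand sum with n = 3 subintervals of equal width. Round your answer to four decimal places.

424.6991

Δs = (6.5 − 3)/3 = 7/6.
Left endpoints: 3, 25/6, 16/3.
g(3) = 68, g(25/6) = 4205/36, g(16/3) = 1613/9.
Sum = Δs · [g(3) + g(25/6) + g(16/3)].
Sum ≈ 424.6991.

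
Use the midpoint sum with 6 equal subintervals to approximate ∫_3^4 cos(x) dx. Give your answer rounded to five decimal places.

-0.89896

Δx = (4 − 3)/6 = 1/6.
Midpoints: 37/12, 3.25, 41/12, 43/12, 3.75, 47/12.
f(37/12) ≈ -0.99830, f(3.25) ≈ -0.99413, f(41/12) ≈ -0.96241, f(43/12) ≈ -0.90401, f(3.75) ≈ -0.82056, f(47/12) ≈ -0.71437.
Sum = Δx · [f(37/12) + f(3.25) + f(41/12) + ...].
Sum ≈ -0.89896.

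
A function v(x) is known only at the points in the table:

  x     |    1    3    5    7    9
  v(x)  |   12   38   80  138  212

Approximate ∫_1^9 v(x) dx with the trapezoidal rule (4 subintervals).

Δx = 2.
T_4 = (2/2)·[12 + 2·38 + 2·80 + 2·138 + 212] = 736.

736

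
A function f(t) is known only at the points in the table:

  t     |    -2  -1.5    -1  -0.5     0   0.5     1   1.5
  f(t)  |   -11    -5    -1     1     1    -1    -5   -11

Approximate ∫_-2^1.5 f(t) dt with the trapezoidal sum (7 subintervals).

Δt = 0.5.
T_7 = (0.5/2)·[(-11) + 2·(-5) + 2·(-1) + 2·1 + 2·1 + 2·(-1) + 2·(-5) + (-11)] = -10.5.

-10.5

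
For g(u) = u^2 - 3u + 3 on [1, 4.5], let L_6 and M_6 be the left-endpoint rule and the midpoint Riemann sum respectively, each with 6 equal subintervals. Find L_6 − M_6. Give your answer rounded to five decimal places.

-2.25434

L_6 ≈ 9.3130787.
M_6 ≈ 11.5674190.
L_6 − M_6 ≈ -2.25434.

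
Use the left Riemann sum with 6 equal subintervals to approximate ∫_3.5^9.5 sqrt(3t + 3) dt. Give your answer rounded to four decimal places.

Δt = (9.5 − 3.5)/6 = 1.
Left endpoints: 3.5, 4.5, 5.5, 6.5, 7.5, 8.5.
f(3.5) ≈ 3.6742, f(4.5) ≈ 4.0620, f(5.5) ≈ 4.4159, f(6.5) ≈ 4.7434, f(7.5) ≈ 5.0498, f(8.5) ≈ 5.3385.
Sum = Δt · [f(3.5) + f(4.5) + f(5.5) + ...].
Sum ≈ 27.2838.

27.2838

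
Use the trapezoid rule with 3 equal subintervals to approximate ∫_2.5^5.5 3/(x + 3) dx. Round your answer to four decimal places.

Δx = (5.5 − 2.5)/3 = 1.
f(2.5) = 6/11, f(3.5) = 6/13, f(4.5) = 0.4, f(5.5) = 6/17.
T_3 = (Δx/2)·[f(x_0) + 2f(x_1) + 2f(x_2) + f(x_3)].
Sum ≈ 1.3107.

1.3107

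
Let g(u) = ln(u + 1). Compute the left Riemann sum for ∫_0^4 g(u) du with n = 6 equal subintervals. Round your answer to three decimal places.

3.482

Δu = (4 − 0)/6 = 2/3.
Left endpoints: 0, 2/3, 4/3, 2, 8/3, 10/3.
g(0) ≈ 0.000, g(2/3) ≈ 0.511, g(4/3) ≈ 0.847, g(2) ≈ 1.099, g(8/3) ≈ 1.299, g(10/3) ≈ 1.466.
Sum = Δu · [g(0) + g(2/3) + g(4/3) + ...].
Sum ≈ 3.482.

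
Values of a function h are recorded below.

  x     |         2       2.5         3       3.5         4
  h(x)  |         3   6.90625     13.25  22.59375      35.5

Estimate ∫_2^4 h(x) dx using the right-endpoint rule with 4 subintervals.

Δx = 0.5.
Sum = 0.5·[6.90625 + 13.25 + 22.59375 + 35.5] = 39.125.

39.125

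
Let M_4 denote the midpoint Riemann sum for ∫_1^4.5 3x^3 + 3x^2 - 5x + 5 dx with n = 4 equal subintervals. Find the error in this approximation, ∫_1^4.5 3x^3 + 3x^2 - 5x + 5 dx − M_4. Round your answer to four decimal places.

6.1968

Exact integral: ∫_1^4.5 f(x) dx = 366.296875.
M_4 ≈ 360.100098.
Error ≈ 366.296875 − 360.100098 ≈ 6.1968.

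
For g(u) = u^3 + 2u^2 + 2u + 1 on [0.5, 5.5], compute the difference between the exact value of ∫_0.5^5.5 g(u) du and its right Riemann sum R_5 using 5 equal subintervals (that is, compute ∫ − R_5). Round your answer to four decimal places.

Exact integral: ∫_0.5^5.5 g(u) du ≈ 374.583333.
R_5 = 501.875.
Error ≈ 374.583333 − 501.875 ≈ -127.2917.

-127.2917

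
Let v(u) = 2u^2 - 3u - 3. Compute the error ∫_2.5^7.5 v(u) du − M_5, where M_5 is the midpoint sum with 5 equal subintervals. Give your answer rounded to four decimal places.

0.8333

Exact integral: ∫_2.5^7.5 v(u) du ≈ 180.833333.
M_5 = 180.
Error ≈ 180.833333 − 180 ≈ 0.8333.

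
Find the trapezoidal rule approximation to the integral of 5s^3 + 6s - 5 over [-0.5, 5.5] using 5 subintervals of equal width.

1257.75

Δs = (5.5 − (-0.5))/5 = 1.2.
f(-0.5) = -8.625, f(0.7) = 0.915, f(1.9) = 40.695, f(3.1) = 162.555, f(4.3) = 418.335, f(5.5) = 859.875.
T_5 = (Δs/2)·[f(s_0) + 2f(s_1) + ... + 2f(s_{4}) + f(s_5)].
Sum = 1257.75.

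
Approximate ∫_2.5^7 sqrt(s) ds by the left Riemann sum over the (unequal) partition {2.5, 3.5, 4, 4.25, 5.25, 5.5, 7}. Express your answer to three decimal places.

Subinterval widths: 1, 0.5, 0.25, 1, 0.25, 1.5.
Left endpoints: 2.5, 3.5, 4, 4.25, 5.25, 5.5.
f(2.5) ≈ 1.581, f(3.5) ≈ 1.871, f(4) ≈ 2.000, f(4.25) ≈ 2.062, f(5.25) ≈ 2.291, f(5.5) ≈ 2.345.
Sum = Σ Δs_i · f(s_i).
Sum ≈ 9.169.

9.169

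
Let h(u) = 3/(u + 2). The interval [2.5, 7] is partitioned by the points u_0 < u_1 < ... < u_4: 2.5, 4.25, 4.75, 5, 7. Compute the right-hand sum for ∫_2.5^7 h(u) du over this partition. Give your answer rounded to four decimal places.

Subinterval widths: 1.75, 0.5, 0.25, 2.
Right endpoints: 4.25, 4.75, 5, 7.
h(4.25) = 0.48, h(4.75) = 4/9, h(5) = 3/7, h(7) = 1/3.
Sum = Σ Δu_i · h(u_i).
Sum ≈ 1.8360.

1.8360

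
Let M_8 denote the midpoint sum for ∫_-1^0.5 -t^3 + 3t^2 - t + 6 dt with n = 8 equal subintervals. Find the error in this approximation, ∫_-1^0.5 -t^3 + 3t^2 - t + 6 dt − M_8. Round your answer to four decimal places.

Exact integral: ∫_-1^0.5 f(t) dt = 10.734375.
M_8 ≈ 10.717896.
Error ≈ 10.734375 − 10.717896 ≈ 0.0165.

0.0165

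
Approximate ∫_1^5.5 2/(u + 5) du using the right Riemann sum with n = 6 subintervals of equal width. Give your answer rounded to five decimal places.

Δu = (5.5 − 1)/6 = 0.75.
Right endpoints: 1.75, 2.5, 3.25, 4, 4.75, 5.5.
f(1.75) = 8/27, f(2.5) = 4/15, f(3.25) = 8/33, f(4) = 2/9, f(4.75) = 8/39, f(5.5) = 4/21.
Sum = Δu · [f(1.75) + f(2.5) + f(3.25) + ...].
Sum ≈ 1.06741.

1.06741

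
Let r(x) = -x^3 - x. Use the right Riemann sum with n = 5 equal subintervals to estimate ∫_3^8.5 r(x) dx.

-1661.4675

Δx = (8.5 − 3)/5 = 1.1.
Right endpoints: 4.1, 5.2, 6.3, 7.4, 8.5.
r(4.1) = -73.021, r(5.2) = -145.808, r(6.3) = -256.347, r(7.4) = -412.624, r(8.5) = -622.625.
Sum = Δx · [r(4.1) + r(5.2) + r(6.3) + r(7.4) + r(8.5)].
Sum = -1661.4675.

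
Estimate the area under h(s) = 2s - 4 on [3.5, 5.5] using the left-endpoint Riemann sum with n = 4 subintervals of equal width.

Δs = (5.5 − 3.5)/4 = 0.5.
Left endpoints: 3.5, 4, 4.5, 5.
h(3.5) = 3, h(4) = 4, h(4.5) = 5, h(5) = 6.
Sum = Δs · [h(3.5) + h(4) + h(4.5) + h(5)].
Sum = 9.

9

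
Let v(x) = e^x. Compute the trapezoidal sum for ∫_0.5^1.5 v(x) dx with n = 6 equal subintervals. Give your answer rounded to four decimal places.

2.8395

Δx = (1.5 − 0.5)/6 = 1/6.
v(0.5) ≈ 1.6487, v(2/3) ≈ 1.9477, v(5/6) ≈ 2.3010, v(1) ≈ 2.7183, v(7/6) ≈ 3.2113, v(4/3) ≈ 3.7937, v(1.5) ≈ 4.4817.
T_6 = (Δx/2)·[v(x_0) + 2v(x_1) + ... + 2v(x_{5}) + v(x_6)].
Sum ≈ 2.8395.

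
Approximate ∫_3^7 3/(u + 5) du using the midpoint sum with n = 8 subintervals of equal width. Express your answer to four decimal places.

1.2161

Δu = (7 − 3)/8 = 0.5.
Midpoints: 3.25, 3.75, 4.25, 4.75, 5.25, 5.75, 6.25, 6.75.
f(3.25) = 4/11, f(3.75) = 12/35, f(4.25) = 12/37, f(4.75) = 4/13, f(5.25) = 12/41, f(5.75) = 12/43, f(6.25) = 4/15, f(6.75) = 12/47.
Sum = Δu · [f(3.25) + f(3.75) + f(4.25) + ...].
Sum ≈ 1.2161.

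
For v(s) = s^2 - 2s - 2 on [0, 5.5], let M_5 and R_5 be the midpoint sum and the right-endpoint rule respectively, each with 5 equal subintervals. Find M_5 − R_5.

-12.25125

M_5 = 13.65375.
R_5 = 25.905.
M_5 − R_5 = -12.25125.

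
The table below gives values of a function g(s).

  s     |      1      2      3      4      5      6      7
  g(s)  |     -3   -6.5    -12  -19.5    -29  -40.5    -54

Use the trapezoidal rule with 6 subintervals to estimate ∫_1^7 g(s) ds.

Δs = 1.
T_6 = (1/2)·[(-3) + 2·(-6.5) + 2·(-12) + 2·(-19.5) + 2·(-29) + 2·(-40.5) + (-54)] = -136.

-136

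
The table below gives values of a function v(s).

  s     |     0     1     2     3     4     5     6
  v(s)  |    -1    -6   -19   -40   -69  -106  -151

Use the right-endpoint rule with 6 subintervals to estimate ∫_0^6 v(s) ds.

Δs = 1.
Sum = 1·[(-6) + (-19) + (-40) + (-69) + (-106) + (-151)] = -391.

-391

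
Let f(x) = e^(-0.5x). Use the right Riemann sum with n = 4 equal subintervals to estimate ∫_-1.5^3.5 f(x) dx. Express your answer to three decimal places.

Δx = (3.5 − (-1.5))/4 = 1.25.
Right endpoints: -0.25, 1, 2.25, 3.5.
f(-0.25) ≈ 1.133, f(1) ≈ 0.607, f(2.25) ≈ 0.325, f(3.5) ≈ 0.174.
Sum = Δx · [f(-0.25) + f(1) + f(2.25) + f(3.5)].
Sum ≈ 2.798.

2.798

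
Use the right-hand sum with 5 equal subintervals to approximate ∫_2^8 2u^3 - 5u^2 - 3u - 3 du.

Δu = (8 − 2)/5 = 1.2.
Right endpoints: 3.2, 4.4, 5.6, 6.8, 8.
f(3.2) = 1.736, f(4.4) = 57.368, f(5.6) = 174.632, f(6.8) = 374.264, f(8) = 677.
Sum = Δu · [f(3.2) + f(4.4) + f(5.6) + f(6.8) + f(8)].
Sum = 1542.

1542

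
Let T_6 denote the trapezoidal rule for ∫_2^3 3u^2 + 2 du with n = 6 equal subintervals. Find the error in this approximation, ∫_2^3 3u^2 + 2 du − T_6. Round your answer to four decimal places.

-0.0139

Exact integral: ∫_2^3 f(u) du = 21.
T_6 ≈ 21.013889.
Error ≈ 21 − 21.013889 ≈ -0.0139.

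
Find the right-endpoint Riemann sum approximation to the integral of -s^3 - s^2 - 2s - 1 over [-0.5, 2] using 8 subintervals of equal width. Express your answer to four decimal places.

-15.7117

Δs = (2 − (-0.5))/8 = 0.3125.
Right endpoints: -0.1875, 0.125, 0.4375, 0.75, 1.0625, 1.375, 1.6875, 2.
f(-0.1875) = -2677/4096, f(0.125) = -649/512, f(0.4375) = -8807/4096, f(0.75) = -3.484375, f(1.0625) = -22337/4096, f(1.375) = -4219/512, f(1.6875) = -49267/4096, f(2) = -17.
Sum = Δs · [f(-0.1875) + f(0.125) + f(0.4375) + ...].
Sum ≈ -15.7117.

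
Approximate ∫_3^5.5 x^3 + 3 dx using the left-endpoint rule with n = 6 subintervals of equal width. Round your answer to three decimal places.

187.901

Δx = (5.5 − 3)/6 = 5/12.
Left endpoints: 3, 41/12, 23/6, 4.25, 14/3, 61/12.
f(3) = 30, f(41/12) = 74105/1728, f(23/6) = 12815/216, f(4.25) = 79.765625, f(14/3) = 2825/27, f(61/12) = 232165/1728.
Sum = Δx · [f(3) + f(41/12) + f(23/6) + ...].
Sum ≈ 187.901.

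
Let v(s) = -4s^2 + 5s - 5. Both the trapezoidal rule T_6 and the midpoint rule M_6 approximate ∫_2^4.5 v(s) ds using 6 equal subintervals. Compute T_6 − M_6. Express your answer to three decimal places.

-0.434

T_6 ≈ -82.99769.
M_6 ≈ -82.56366.
T_6 − M_6 ≈ -0.434.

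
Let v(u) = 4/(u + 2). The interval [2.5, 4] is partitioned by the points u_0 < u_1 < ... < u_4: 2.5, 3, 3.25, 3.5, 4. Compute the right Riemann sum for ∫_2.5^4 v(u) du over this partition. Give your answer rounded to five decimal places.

1.10563

Subinterval widths: 0.5, 0.25, 0.25, 0.5.
Right endpoints: 3, 3.25, 3.5, 4.
v(3) = 0.8, v(3.25) = 16/21, v(3.5) = 8/11, v(4) = 2/3.
Sum = Σ Δu_i · v(u_i).
Sum ≈ 1.10563.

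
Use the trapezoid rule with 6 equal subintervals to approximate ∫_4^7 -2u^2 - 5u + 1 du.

Δu = (7 − 4)/6 = 0.5.
f(4) = -51, f(4.5) = -62, f(5) = -74, f(5.5) = -87, f(6) = -101, f(6.5) = -116, f(7) = -132.
T_6 = (Δu/2)·[f(u_0) + 2f(u_1) + ... + 2f(u_{5}) + f(u_6)].
Sum = -265.75.

-265.75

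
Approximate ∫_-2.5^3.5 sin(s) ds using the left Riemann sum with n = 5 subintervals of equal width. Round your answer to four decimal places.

-0.0299

Δs = (3.5 − (-2.5))/5 = 1.2.
Left endpoints: -2.5, -1.3, -0.1, 1.1, 2.3.
f(-2.5) ≈ -0.5985, f(-1.3) ≈ -0.9636, f(-0.1) ≈ -0.0998, f(1.1) ≈ 0.8912, f(2.3) ≈ 0.7457.
Sum = Δs · [f(-2.5) + f(-1.3) + f(-0.1) + f(1.1) + f(2.3)].
Sum ≈ -0.0299.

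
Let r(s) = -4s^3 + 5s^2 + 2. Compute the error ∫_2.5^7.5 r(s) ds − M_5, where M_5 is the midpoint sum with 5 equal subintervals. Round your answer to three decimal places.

-22.917

Exact integral: ∫_2.5^7.5 r(s) ds ≈ -2437.91667.
M_5 = -2415.
Error ≈ -2437.91667 − (-2415) ≈ -22.917.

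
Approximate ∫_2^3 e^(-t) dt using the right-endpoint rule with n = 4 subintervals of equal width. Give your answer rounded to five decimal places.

0.07530

Δt = (3 − 2)/4 = 0.25.
Right endpoints: 2.25, 2.5, 2.75, 3.
f(2.25) ≈ 0.10540, f(2.5) ≈ 0.08208, f(2.75) ≈ 0.06393, f(3) ≈ 0.04979.
Sum = Δt · [f(2.25) + f(2.5) + f(2.75) + f(3)].
Sum ≈ 0.07530.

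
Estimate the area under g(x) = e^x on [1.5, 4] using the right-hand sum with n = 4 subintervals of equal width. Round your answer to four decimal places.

67.3987

Δx = (4 − 1.5)/4 = 0.625.
Right endpoints: 2.125, 2.75, 3.375, 4.
g(2.125) ≈ 8.3729, g(2.75) ≈ 15.6426, g(3.375) ≈ 29.2243, g(4) ≈ 54.5982.
Sum = Δx · [g(2.125) + g(2.75) + g(3.375) + g(4)].
Sum ≈ 67.3987.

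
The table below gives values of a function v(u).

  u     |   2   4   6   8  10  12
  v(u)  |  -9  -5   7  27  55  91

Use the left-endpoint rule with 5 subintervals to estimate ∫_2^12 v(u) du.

Δu = 2.
Sum = 2·[(-9) + (-5) + 7 + 27 + 55] = 150.

150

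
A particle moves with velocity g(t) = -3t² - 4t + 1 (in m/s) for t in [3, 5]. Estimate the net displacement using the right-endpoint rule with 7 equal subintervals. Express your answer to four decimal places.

-136.0816

Δt = (5 − 3)/7 = 2/7.
Right endpoints: 23/7, 25/7, 27/7, 29/7, 31/7, 33/7, 5.
g(23/7) = -2182/49, g(25/7) = -2526/49, g(27/7) = -2894/49, g(29/7) = -3286/49, g(31/7) = -3702/49, g(33/7) = -4142/49, g(5) = -94.
Sum = Δt · [g(23/7) + g(25/7) + g(27/7) + ...].
Sum ≈ -136.0816.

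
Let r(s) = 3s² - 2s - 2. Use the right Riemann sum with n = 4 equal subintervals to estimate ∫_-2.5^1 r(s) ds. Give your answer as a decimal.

Δs = (1 − (-2.5))/4 = 0.875.
Right endpoints: -1.625, -0.75, 0.125, 1.
r(-1.625) = 9.171875, r(-0.75) = 1.1875, r(0.125) = -2.203125, r(1) = -1.
Sum = Δs · [r(-1.625) + r(-0.75) + r(0.125) + r(1)].
Sum = 6.26171875.

6.26171875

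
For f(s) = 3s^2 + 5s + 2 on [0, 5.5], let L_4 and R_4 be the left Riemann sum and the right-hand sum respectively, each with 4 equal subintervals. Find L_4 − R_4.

L_4 = 176.90234375.
R_4 = 339.49609375.
L_4 − R_4 = -162.59375.

-162.59375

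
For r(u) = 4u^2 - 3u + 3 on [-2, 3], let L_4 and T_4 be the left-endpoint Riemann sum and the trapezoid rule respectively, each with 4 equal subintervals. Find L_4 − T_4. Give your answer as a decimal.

L_4 = 56.25.
T_4 = 59.375.
L_4 − T_4 = -3.125.

-3.125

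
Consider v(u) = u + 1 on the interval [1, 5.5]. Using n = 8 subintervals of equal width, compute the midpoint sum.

19.125

Δu = (5.5 − 1)/8 = 0.5625.
Midpoints: 1.28125, 1.84375, 2.40625, 2.96875, 3.53125, 4.09375, 4.65625, 5.21875.
v(1.28125) = 2.28125, v(1.84375) = 2.84375, v(2.40625) = 3.40625, v(2.96875) = 3.96875, v(3.53125) = 4.53125, v(4.09375) = 5.09375, v(4.65625) = 5.65625, v(5.21875) = 6.21875.
Sum = Δu · [v(1.28125) + v(1.84375) + v(2.40625) + ...].
Sum = 19.125.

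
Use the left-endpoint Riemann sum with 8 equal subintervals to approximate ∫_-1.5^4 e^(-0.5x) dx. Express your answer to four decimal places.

Δx = (4 − (-1.5))/8 = 0.6875.
Left endpoints: -1.5, -0.8125, -0.125, 0.5625, 1.25, 1.9375, 2.625, 3.3125.
f(-1.5) ≈ 2.1170, f(-0.8125) ≈ 1.5012, f(-0.125) ≈ 1.0645, f(0.5625) ≈ 0.7548, f(1.25) ≈ 0.5353, f(1.9375) ≈ 0.3796, f(2.625) ≈ 0.2691, f(3.3125) ≈ 0.1909.
Sum = Δx · [f(-1.5) + f(-0.8125) + f(-0.125) + ...].
Sum ≈ 4.6835.

4.6835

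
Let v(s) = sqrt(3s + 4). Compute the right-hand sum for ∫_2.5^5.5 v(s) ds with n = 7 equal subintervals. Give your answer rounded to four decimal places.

Δs = (5.5 − 2.5)/7 = 3/7.
Right endpoints: 41/14, 47/14, 53/14, 59/14, 65/14, 71/14, 5.5.
v(41/14) ≈ 3.5757, v(47/14) ≈ 3.7512, v(53/14) ≈ 3.9188, v(59/14) ≈ 4.0796, v(65/14) ≈ 4.2342, v(71/14) ≈ 4.3834, v(5.5) ≈ 4.5277.
Sum = Δs · [v(41/14) + v(47/14) + v(53/14) + ...].
Sum ≈ 12.2017.

12.2017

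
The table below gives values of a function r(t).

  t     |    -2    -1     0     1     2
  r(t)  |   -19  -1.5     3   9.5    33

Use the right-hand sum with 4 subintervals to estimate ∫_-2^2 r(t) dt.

Δt = 1.
Sum = 1·[(-1.5) + 3 + 9.5 + 33] = 44.

44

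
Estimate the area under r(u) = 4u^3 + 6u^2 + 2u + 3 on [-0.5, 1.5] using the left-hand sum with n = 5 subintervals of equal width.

Δu = (1.5 − (-0.5))/5 = 0.4.
Left endpoints: -0.5, -0.1, 0.3, 0.7, 1.1.
r(-0.5) = 3, r(-0.1) = 2.856, r(0.3) = 4.248, r(0.7) = 8.712, r(1.1) = 17.784.
Sum = Δu · [r(-0.5) + r(-0.1) + r(0.3) + r(0.7) + r(1.1)].
Sum = 14.64.

14.64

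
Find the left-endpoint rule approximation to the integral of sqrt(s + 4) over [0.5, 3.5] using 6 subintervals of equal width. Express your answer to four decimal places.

Δs = (3.5 − 0.5)/6 = 0.5.
Left endpoints: 0.5, 1, 1.5, 2, 2.5, 3.
f(0.5) ≈ 2.1213, f(1) ≈ 2.2361, f(1.5) ≈ 2.3452, f(2) ≈ 2.4495, f(2.5) ≈ 2.5495, f(3) ≈ 2.6458.
Sum = Δs · [f(0.5) + f(1) + f(1.5) + ...].
Sum ≈ 7.1737.

7.1737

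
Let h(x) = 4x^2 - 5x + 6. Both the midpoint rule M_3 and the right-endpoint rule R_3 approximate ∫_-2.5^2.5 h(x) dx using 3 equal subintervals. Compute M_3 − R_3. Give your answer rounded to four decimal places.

6.9444

M_3 ≈ 67.037037.
R_3 ≈ 60.092593.
M_3 − R_3 ≈ 6.9444.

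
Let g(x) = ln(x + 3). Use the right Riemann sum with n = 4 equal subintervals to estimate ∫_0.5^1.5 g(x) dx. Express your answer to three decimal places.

Δx = (1.5 − 0.5)/4 = 0.25.
Right endpoints: 0.75, 1, 1.25, 1.5.
g(0.75) ≈ 1.322, g(1) ≈ 1.386, g(1.25) ≈ 1.447, g(1.5) ≈ 1.504.
Sum = Δx · [g(0.75) + g(1) + g(1.25) + g(1.5)].
Sum ≈ 1.415.

1.415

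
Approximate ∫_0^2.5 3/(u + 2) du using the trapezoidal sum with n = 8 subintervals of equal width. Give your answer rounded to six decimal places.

Δu = (2.5 − 0)/8 = 0.3125.
f(0) = 1.5, f(0.3125) = 48/37, f(0.625) = 8/7, f(0.9375) = 48/47, f(1.25) = 12/13, f(1.5625) = 16/19, f(1.875) = 24/31, f(2.1875) = 48/67, f(2.5) = 2/3.
T_8 = (Δu/2)·[f(u_0) + 2f(u_1) + ... + 2f(u_{7}) + f(u_8)].
Sum ≈ 2.437674.

2.437674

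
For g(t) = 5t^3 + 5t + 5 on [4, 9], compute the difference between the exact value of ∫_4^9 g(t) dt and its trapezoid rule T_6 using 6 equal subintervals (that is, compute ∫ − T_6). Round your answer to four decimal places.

Exact integral: ∫_4^9 g(t) dt = 8068.75.
T_6 ≈ 8125.173611.
Error ≈ 8068.75 − 8125.173611 ≈ -56.4236.

-56.4236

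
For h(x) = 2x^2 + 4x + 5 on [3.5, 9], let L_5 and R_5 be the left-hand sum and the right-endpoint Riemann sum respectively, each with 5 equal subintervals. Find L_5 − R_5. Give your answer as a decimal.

L_5 = 536.91.
R_5 = 712.36.
L_5 − R_5 = -175.45.

-175.45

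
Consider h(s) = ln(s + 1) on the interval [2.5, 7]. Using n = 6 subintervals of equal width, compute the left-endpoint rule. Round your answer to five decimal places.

Δs = (7 − 2.5)/6 = 0.75.
Left endpoints: 2.5, 3.25, 4, 4.75, 5.5, 6.25.
h(2.5) ≈ 1.25276, h(3.25) ≈ 1.44692, h(4) ≈ 1.60944, h(4.75) ≈ 1.74920, h(5.5) ≈ 1.87180, h(6.25) ≈ 1.98100.
Sum = Δs · [h(2.5) + h(3.25) + h(4) + ...].
Sum ≈ 7.43334.

7.43334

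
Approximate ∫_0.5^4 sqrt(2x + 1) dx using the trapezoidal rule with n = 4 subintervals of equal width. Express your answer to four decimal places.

8.0337

Δx = (4 − 0.5)/4 = 0.875.
f(0.5) ≈ 1.4142, f(1.375) ≈ 1.9365, f(2.25) ≈ 2.3452, f(3.125) ≈ 2.6926, f(4) ≈ 3.0000.
T_4 = (Δx/2)·[f(x_0) + 2f(x_1) + 2f(x_2) + 2f(x_3) + f(x_4)].
Sum ≈ 8.0337.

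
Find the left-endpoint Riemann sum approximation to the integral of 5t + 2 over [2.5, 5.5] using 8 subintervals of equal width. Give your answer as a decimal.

63.1875

Δt = (5.5 − 2.5)/8 = 0.375.
Left endpoints: 2.5, 2.875, 3.25, 3.625, 4, 4.375, 4.75, 5.125.
f(2.5) = 14.5, f(2.875) = 16.375, f(3.25) = 18.25, f(3.625) = 20.125, f(4) = 22, f(4.375) = 23.875, f(4.75) = 25.75, f(5.125) = 27.625.
Sum = Δt · [f(2.5) + f(2.875) + f(3.25) + ...].
Sum = 63.1875.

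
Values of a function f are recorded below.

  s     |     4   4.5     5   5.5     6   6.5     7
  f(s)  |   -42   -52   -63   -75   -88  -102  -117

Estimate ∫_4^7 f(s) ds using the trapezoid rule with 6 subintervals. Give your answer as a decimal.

-229.75

Δs = 0.5.
T_6 = (0.5/2)·[(-42) + 2·(-52) + 2·(-63) + 2·(-75) + 2·(-88) + 2·(-102) + (-117)] = -229.75.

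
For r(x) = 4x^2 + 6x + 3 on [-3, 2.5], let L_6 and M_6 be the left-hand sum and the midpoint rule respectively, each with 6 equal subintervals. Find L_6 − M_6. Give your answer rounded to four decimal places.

-5.4618

L_6 ≈ 58.081019.
M_6 ≈ 63.542824.
L_6 − M_6 ≈ -5.4618.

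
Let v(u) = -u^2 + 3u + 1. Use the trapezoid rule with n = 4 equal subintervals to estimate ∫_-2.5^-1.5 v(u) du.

Δu = (-1.5 − (-2.5))/4 = 0.25.
v(-2.5) = -12.75, v(-2.25) = -10.8125, v(-2) = -9, v(-1.75) = -7.3125, v(-1.5) = -5.75.
T_4 = (Δu/2)·[v(u_0) + 2v(u_1) + 2v(u_2) + 2v(u_3) + v(u_4)].
Sum = -9.09375.

-9.09375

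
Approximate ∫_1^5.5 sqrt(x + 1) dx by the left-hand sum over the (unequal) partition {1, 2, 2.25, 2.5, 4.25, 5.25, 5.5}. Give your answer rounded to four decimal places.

8.4882

Subinterval widths: 1, 0.25, 0.25, 1.75, 1, 0.25.
Left endpoints: 1, 2, 2.25, 2.5, 4.25, 5.25.
f(1) ≈ 1.4142, f(2) ≈ 1.7321, f(2.25) ≈ 1.8028, f(2.5) ≈ 1.8708, f(4.25) ≈ 2.2913, f(5.25) ≈ 2.5000.
Sum = Σ Δx_i · f(x_i).
Sum ≈ 8.4882.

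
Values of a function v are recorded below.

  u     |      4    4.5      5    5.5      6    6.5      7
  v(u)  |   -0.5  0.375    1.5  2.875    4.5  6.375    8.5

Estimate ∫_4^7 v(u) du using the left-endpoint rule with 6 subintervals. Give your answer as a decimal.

Δu = 0.5.
Sum = 0.5·[(-0.5) + 0.375 + 1.5 + 2.875 + 4.5 + 6.375] = 7.5625.

7.5625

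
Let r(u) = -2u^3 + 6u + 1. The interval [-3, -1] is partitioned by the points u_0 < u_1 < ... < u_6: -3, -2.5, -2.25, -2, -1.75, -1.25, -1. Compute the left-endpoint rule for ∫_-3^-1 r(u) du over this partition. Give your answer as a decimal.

Subinterval widths: 0.5, 0.25, 0.25, 0.25, 0.5, 0.25.
Left endpoints: -3, -2.5, -2.25, -2, -1.75, -1.25.
r(-3) = 37, r(-2.5) = 17.25, r(-2.25) = 10.28125, r(-2) = 5, r(-1.75) = 1.21875, r(-1.25) = -2.59375.
Sum = Σ Δu_i · r(u_i).
Sum = 26.59375.

26.59375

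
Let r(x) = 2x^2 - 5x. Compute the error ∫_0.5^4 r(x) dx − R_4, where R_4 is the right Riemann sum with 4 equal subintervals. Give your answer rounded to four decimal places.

Exact integral: ∫_0.5^4 r(x) dx ≈ 3.208333.
R_4 = 10.2265625.
Error ≈ 3.208333 − 10.2265625 ≈ -7.0182.

-7.0182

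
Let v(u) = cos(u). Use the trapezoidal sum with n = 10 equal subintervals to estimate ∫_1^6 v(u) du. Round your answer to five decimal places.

Δu = (6 − 1)/10 = 0.5.
v(1) ≈ 0.54030, v(1.5) ≈ 0.07074, v(2) ≈ -0.41615, v(2.5) ≈ -0.80114, v(3) ≈ -0.98999, v(3.5) ≈ -0.93646, v(4) ≈ -0.65364, v(4.5) ≈ -0.21080, v(5) ≈ 0.28366, v(5.5) ≈ 0.70867, v(6) ≈ 0.96017.
T_10 = (Δu/2)·[v(u_0) + 2v(u_1) + ... + 2v(u_{9}) + v(u_10)].
Sum ≈ -1.09744.

-1.09744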